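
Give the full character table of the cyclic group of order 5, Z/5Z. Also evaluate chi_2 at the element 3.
Character table of Z/5Z (irreps indexed chi_0,...,chi_4 with chi_k(m) = zeta_5^(k*m), zeta_5 = exp(2*pi*i/5)):
  irrep \ class  {0} (size 1)  {1} (size 1)    {2} (size 1)    {3} (size 1)    {4} (size 1)  
  chi_0          1             1               1               1               1             
  chi_1          1             exp(2*I*pi/5)   exp(4*I*pi/5)   exp(-4*I*pi/5)  exp(-2*I*pi/5)
  chi_2          1             exp(4*I*pi/5)   exp(-2*I*pi/5)  exp(2*I*pi/5)   exp(-4*I*pi/5)
  chi_3          1             exp(-4*I*pi/5)  exp(2*I*pi/5)   exp(-2*I*pi/5)  exp(4*I*pi/5) 
  chi_4          1             exp(-2*I*pi/5)  exp(-4*I*pi/5)  exp(4*I*pi/5)   exp(2*I*pi/5) 

Spot check: chi_2(3) = zeta_5^(2*3) = zeta_5^6 = exp(2*I*pi/5).

Justification: Z/5Z is abelian, so all 5 irreducible complex representations are 1-dimensional. They are given by chi_k(m) = zeta_5^(k*m) for k = 0,...,4. Row orthogonality: sum_m chi_k(m) conj(chi_l(m)) = 5 * [k = l].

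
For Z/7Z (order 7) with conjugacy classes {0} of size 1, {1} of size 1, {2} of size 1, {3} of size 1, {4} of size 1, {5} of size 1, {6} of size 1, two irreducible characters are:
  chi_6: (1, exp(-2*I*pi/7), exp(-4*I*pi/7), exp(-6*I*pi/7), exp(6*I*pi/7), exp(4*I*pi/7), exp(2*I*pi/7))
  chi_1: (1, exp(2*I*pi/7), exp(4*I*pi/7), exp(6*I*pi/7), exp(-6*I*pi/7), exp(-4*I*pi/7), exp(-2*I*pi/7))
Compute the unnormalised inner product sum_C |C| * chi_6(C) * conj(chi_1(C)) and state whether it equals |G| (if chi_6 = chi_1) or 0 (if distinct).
Sum = 0; so <chi_6, chi_1> = 0 (distinct irreducibles are orthogonal).

Why: Compute term by term over conjugacy classes (|C| * chi_6(C) * conj(chi_1(C))):
  1*(1)*conj(1) + 1*(exp(-2*I*pi/7))*conj(exp(2*I*pi/7)) + 1*(exp(-4*I*pi/7))*conj(exp(4*I*pi/7)) + 1*(exp(-6*I*pi/7))*conj(exp(6*I*pi/7)) + 1*(exp(6*I*pi/7))*conj(exp(-6*I*pi/7)) + 1*(exp(4*I*pi/7))*conj(exp(-4*I*pi/7)) + 1*(exp(2*I*pi/7))*conj(exp(-2*I*pi/7))
  = (1) + (exp(-4*I*pi/7)) + (exp(6*I*pi/7)) + (exp(2*I*pi/7)) + (exp(-2*I*pi/7)) + (exp(-6*I*pi/7)) + (exp(4*I*pi/7))
  = 0.
(Exp terms are combined using exp(i*s)*conj(exp(i*t)) = exp(i*(s-t)), and sums of them are collapsed using the identity that for every m > 1 the m distinct m-th roots of unity sum to 0, e.g. 1 + exp(2*I*pi/3) + exp(-2*I*pi/3) = 0.)
Dividing by |G| = 7 gives 0/7 = 0, matching the row-orthogonality relation <chi_6, chi_1> = [chi_6 = chi_1].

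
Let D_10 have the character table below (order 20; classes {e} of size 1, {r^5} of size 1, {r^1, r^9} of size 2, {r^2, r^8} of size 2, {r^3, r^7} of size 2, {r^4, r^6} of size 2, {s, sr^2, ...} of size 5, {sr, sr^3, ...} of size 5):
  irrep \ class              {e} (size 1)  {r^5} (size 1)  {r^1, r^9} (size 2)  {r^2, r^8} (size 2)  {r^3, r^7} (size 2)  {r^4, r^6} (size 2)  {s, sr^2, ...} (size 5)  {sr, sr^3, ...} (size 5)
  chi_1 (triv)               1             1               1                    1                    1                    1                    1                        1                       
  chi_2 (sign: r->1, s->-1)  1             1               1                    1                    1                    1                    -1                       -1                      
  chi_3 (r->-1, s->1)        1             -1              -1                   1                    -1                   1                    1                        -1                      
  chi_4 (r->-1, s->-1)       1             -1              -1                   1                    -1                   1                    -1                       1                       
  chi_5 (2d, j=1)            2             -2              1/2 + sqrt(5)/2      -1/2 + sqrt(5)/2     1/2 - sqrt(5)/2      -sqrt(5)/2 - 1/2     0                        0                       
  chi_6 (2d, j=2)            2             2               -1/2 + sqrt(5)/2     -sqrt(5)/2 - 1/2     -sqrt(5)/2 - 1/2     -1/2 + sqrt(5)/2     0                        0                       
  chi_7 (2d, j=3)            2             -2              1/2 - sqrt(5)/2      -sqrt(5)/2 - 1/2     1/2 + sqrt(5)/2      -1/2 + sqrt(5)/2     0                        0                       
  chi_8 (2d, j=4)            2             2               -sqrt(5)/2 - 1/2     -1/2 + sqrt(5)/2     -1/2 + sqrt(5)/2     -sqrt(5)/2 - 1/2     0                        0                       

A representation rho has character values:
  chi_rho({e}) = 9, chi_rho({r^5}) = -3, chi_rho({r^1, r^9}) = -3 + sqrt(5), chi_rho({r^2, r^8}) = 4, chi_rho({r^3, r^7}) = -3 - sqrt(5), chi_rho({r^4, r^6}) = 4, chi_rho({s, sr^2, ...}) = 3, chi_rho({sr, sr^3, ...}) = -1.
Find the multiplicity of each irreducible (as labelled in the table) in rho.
Multiplicities: chi_1: 1, chi_2: 0, chi_3: 3, chi_4: 1, chi_5: 1, chi_6: 1, chi_7: 0, chi_8: 0.

Details: Use <chi_rho, chi> = (1/|G|) sum_C |C| * chi_rho(C) * conj(chi(C)) with |G| = 20 for each irreducible chi in the table:
  <chi_rho, chi_1> = (1/20)[1*(9)*conj(1) + 1*(-3)*conj(1) + 2*(-3 + sqrt(5))*conj(1) + 2*(4)*conj(1) + 2*(-3 - sqrt(5))*conj(1) + 2*(4)*conj(1) + 5*(3)*conj(1) + 5*(-1)*conj(1)]
      = (1/20)[(9) + (-3) + (-6 + 2*sqrt(5)) + (8) + (-6 - 2*sqrt(5)) + (8) + (15) + (-5)] = 20/20 = 1
  <chi_rho, chi_2> = (1/20)[1*(9)*conj(1) + 1*(-3)*conj(1) + 2*(-3 + sqrt(5))*conj(1) + 2*(4)*conj(1) + 2*(-3 - sqrt(5))*conj(1) + 2*(4)*conj(1) + 5*(3)*conj(-1) + 5*(-1)*conj(-1)]
      = (1/20)[(9) + (-3) + (-6 + 2*sqrt(5)) + (8) + (-6 - 2*sqrt(5)) + (8) + (-15) + (5)] = 0/20 = 0
  <chi_rho, chi_3> = (1/20)[1*(9)*conj(1) + 1*(-3)*conj(-1) + 2*(-3 + sqrt(5))*conj(-1) + 2*(4)*conj(1) + 2*(-3 - sqrt(5))*conj(-1) + 2*(4)*conj(1) + 5*(3)*conj(1) + 5*(-1)*conj(-1)]
      = (1/20)[(9) + (3) + (6 - 2*sqrt(5)) + (8) + (2*sqrt(5) + 6) + (8) + (15) + (5)] = 60/20 = 3
  <chi_rho, chi_4> = (1/20)[1*(9)*conj(1) + 1*(-3)*conj(-1) + 2*(-3 + sqrt(5))*conj(-1) + 2*(4)*conj(1) + 2*(-3 - sqrt(5))*conj(-1) + 2*(4)*conj(1) + 5*(3)*conj(-1) + 5*(-1)*conj(1)]
      = (1/20)[(9) + (3) + (6 - 2*sqrt(5)) + (8) + (2*sqrt(5) + 6) + (8) + (-15) + (-5)] = 20/20 = 1
  <chi_rho, chi_5> = (1/20)[1*(9)*conj(2) + 1*(-3)*conj(-2) + 2*(-3 + sqrt(5))*conj(1/2 + sqrt(5)/2) + 2*(4)*conj(-1/2 + sqrt(5)/2) + 2*(-3 - sqrt(5))*conj(1/2 - sqrt(5)/2) + 2*(4)*conj(-sqrt(5)/2 - 1/2) + 5*(3)*conj(0) + 5*(-1)*conj(0)]
      = (1/20)[(18) + (6) + (2 - 2*sqrt(5)) + (-4 + 4*sqrt(5)) + (2 + 2*sqrt(5)) + (-4*sqrt(5) - 4) + (0) + (0)] = 20/20 = 1
  <chi_rho, chi_6> = (1/20)[1*(9)*conj(2) + 1*(-3)*conj(2) + 2*(-3 + sqrt(5))*conj(-1/2 + sqrt(5)/2) + 2*(4)*conj(-sqrt(5)/2 - 1/2) + 2*(-3 - sqrt(5))*conj(-sqrt(5)/2 - 1/2) + 2*(4)*conj(-1/2 + sqrt(5)/2) + 5*(3)*conj(0) + 5*(-1)*conj(0)]
      = (1/20)[(18) + (-6) + (8 - 4*sqrt(5)) + (-4*sqrt(5) - 4) + (8 + 4*sqrt(5)) + (-4 + 4*sqrt(5)) + (0) + (0)] = 20/20 = 1
  <chi_rho, chi_7> = (1/20)[1*(9)*conj(2) + 1*(-3)*conj(-2) + 2*(-3 + sqrt(5))*conj(1/2 - sqrt(5)/2) + 2*(4)*conj(-sqrt(5)/2 - 1/2) + 2*(-3 - sqrt(5))*conj(1/2 + sqrt(5)/2) + 2*(4)*conj(-1/2 + sqrt(5)/2) + 5*(3)*conj(0) + 5*(-1)*conj(0)]
      = (1/20)[(18) + (6) + (-8 + 4*sqrt(5)) + (-4*sqrt(5) - 4) + (-4*sqrt(5) - 8) + (-4 + 4*sqrt(5)) + (0) + (0)] = 0/20 = 0
  <chi_rho, chi_8> = (1/20)[1*(9)*conj(2) + 1*(-3)*conj(2) + 2*(-3 + sqrt(5))*conj(-sqrt(5)/2 - 1/2) + 2*(4)*conj(-1/2 + sqrt(5)/2) + 2*(-3 - sqrt(5))*conj(-1/2 + sqrt(5)/2) + 2*(4)*conj(-sqrt(5)/2 - 1/2) + 5*(3)*conj(0) + 5*(-1)*conj(0)]
      = (1/20)[(18) + (-6) + (-2 + 2*sqrt(5)) + (-4 + 4*sqrt(5)) + (-2*sqrt(5) - 2) + (-4*sqrt(5) - 4) + (0) + (0)] = 0/20 = 0
Dimension check: dim(rho) = sum (mult * dim) = 1*1 + 0*1 + 3*1 + 1*1 + 1*2 + 1*2 + 0*2 + 0*2 = 9 = chi_rho(e) = 9.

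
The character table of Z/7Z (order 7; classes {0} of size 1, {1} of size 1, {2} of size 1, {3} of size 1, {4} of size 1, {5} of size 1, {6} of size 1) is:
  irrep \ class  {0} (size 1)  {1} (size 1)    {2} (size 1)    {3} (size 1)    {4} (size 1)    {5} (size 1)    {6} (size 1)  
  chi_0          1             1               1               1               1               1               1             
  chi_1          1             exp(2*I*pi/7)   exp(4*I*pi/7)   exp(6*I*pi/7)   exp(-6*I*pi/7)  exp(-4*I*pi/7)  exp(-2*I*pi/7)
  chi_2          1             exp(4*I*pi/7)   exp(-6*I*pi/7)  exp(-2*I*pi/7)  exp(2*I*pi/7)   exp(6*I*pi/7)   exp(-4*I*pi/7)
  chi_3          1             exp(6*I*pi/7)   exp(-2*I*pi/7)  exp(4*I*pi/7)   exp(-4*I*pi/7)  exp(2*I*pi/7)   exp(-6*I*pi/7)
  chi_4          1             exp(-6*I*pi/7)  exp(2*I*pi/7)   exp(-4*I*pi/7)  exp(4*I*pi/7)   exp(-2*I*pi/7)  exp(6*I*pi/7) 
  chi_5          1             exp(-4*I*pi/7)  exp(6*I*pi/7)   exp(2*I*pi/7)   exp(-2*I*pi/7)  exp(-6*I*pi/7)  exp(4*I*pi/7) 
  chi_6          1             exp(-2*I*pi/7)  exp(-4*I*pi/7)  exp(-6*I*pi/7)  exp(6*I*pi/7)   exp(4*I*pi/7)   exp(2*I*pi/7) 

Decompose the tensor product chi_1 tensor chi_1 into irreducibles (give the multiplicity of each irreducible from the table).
chi_1 tensor chi_1 = chi_2 (all other irreducibles have multiplicity 0).

Derivation: The character of a tensor product is the pointwise product (chi_1 * chi_1)(C) = chi_1(C) * chi_1(C):
  {0}: (1)*(1), {1}: (exp(2*I*pi/7))*(exp(2*I*pi/7)), {2}: (exp(4*I*pi/7))*(exp(4*I*pi/7)), {3}: (exp(6*I*pi/7))*(exp(6*I*pi/7)), {4}: (exp(-6*I*pi/7))*(exp(-6*I*pi/7)), {5}: (exp(-4*I*pi/7))*(exp(-4*I*pi/7)), {6}: (exp(-2*I*pi/7))*(exp(-2*I*pi/7))
so (chi_1 * chi_1) takes values
  {0} -> 1, {1} -> exp(4*I*pi/7), {2} -> exp(-6*I*pi/7), {3} -> exp(-2*I*pi/7), {4} -> exp(2*I*pi/7), {5} -> exp(6*I*pi/7), {6} -> exp(-4*I*pi/7).
Now take the inner product of this character with each irreducible chi from the table, <chi_1*chi_1, chi> = (1/7) sum_C |C| (chi_1*chi_1)(C) conj(chi(C)):
  <chi_1*chi_1, chi_0> = (1/7)[1*(1)*conj(1) + 1*(exp(4*I*pi/7))*conj(1) + 1*(exp(-6*I*pi/7))*conj(1) + 1*(exp(-2*I*pi/7))*conj(1) + 1*(exp(2*I*pi/7))*conj(1) + 1*(exp(6*I*pi/7))*conj(1) + 1*(exp(-4*I*pi/7))*conj(1)]
      = (1/7)[(1) + (exp(4*I*pi/7)) + (exp(-6*I*pi/7)) + (exp(-2*I*pi/7)) + (exp(2*I*pi/7)) + (exp(6*I*pi/7)) + (exp(-4*I*pi/7))] = 0/7 = 0
  <chi_1*chi_1, chi_1> = (1/7)[1*(1)*conj(1) + 1*(exp(4*I*pi/7))*conj(exp(2*I*pi/7)) + 1*(exp(-6*I*pi/7))*conj(exp(4*I*pi/7)) + 1*(exp(-2*I*pi/7))*conj(exp(6*I*pi/7)) + 1*(exp(2*I*pi/7))*conj(exp(-6*I*pi/7)) + 1*(exp(6*I*pi/7))*conj(exp(-4*I*pi/7)) + 1*(exp(-4*I*pi/7))*conj(exp(-2*I*pi/7))]
      = (1/7)[(1) + (exp(2*I*pi/7)) + (exp(4*I*pi/7)) + (exp(6*I*pi/7)) + (exp(-6*I*pi/7)) + (exp(-4*I*pi/7)) + (exp(-2*I*pi/7))] = 0/7 = 0
  <chi_1*chi_1, chi_2> = (1/7)[1*(1)*conj(1) + 1*(exp(4*I*pi/7))*conj(exp(4*I*pi/7)) + 1*(exp(-6*I*pi/7))*conj(exp(-6*I*pi/7)) + 1*(exp(-2*I*pi/7))*conj(exp(-2*I*pi/7)) + 1*(exp(2*I*pi/7))*conj(exp(2*I*pi/7)) + 1*(exp(6*I*pi/7))*conj(exp(6*I*pi/7)) + 1*(exp(-4*I*pi/7))*conj(exp(-4*I*pi/7))]
      = (1/7)[(1) + (1) + (1) + (1) + (1) + (1) + (1)] = 7/7 = 1
  <chi_1*chi_1, chi_3> = (1/7)[1*(1)*conj(1) + 1*(exp(4*I*pi/7))*conj(exp(6*I*pi/7)) + 1*(exp(-6*I*pi/7))*conj(exp(-2*I*pi/7)) + 1*(exp(-2*I*pi/7))*conj(exp(4*I*pi/7)) + 1*(exp(2*I*pi/7))*conj(exp(-4*I*pi/7)) + 1*(exp(6*I*pi/7))*conj(exp(2*I*pi/7)) + 1*(exp(-4*I*pi/7))*conj(exp(-6*I*pi/7))]
      = (1/7)[(1) + (exp(-2*I*pi/7)) + (exp(-4*I*pi/7)) + (exp(-6*I*pi/7)) + (exp(6*I*pi/7)) + (exp(4*I*pi/7)) + (exp(2*I*pi/7))] = 0/7 = 0
  <chi_1*chi_1, chi_4> = (1/7)[1*(1)*conj(1) + 1*(exp(4*I*pi/7))*conj(exp(-6*I*pi/7)) + 1*(exp(-6*I*pi/7))*conj(exp(2*I*pi/7)) + 1*(exp(-2*I*pi/7))*conj(exp(-4*I*pi/7)) + 1*(exp(2*I*pi/7))*conj(exp(4*I*pi/7)) + 1*(exp(6*I*pi/7))*conj(exp(-2*I*pi/7)) + 1*(exp(-4*I*pi/7))*conj(exp(6*I*pi/7))]
      = (1/7)[(1) + (exp(-4*I*pi/7)) + (exp(6*I*pi/7)) + (exp(2*I*pi/7)) + (exp(-2*I*pi/7)) + (exp(-6*I*pi/7)) + (exp(4*I*pi/7))] = 0/7 = 0
  <chi_1*chi_1, chi_5> = (1/7)[1*(1)*conj(1) + 1*(exp(4*I*pi/7))*conj(exp(-4*I*pi/7)) + 1*(exp(-6*I*pi/7))*conj(exp(6*I*pi/7)) + 1*(exp(-2*I*pi/7))*conj(exp(2*I*pi/7)) + 1*(exp(2*I*pi/7))*conj(exp(-2*I*pi/7)) + 1*(exp(6*I*pi/7))*conj(exp(-6*I*pi/7)) + 1*(exp(-4*I*pi/7))*conj(exp(4*I*pi/7))]
      = (1/7)[(1) + (exp(-6*I*pi/7)) + (exp(2*I*pi/7)) + (exp(-4*I*pi/7)) + (exp(4*I*pi/7)) + (exp(-2*I*pi/7)) + (exp(6*I*pi/7))] = 0/7 = 0
  <chi_1*chi_1, chi_6> = (1/7)[1*(1)*conj(1) + 1*(exp(4*I*pi/7))*conj(exp(-2*I*pi/7)) + 1*(exp(-6*I*pi/7))*conj(exp(-4*I*pi/7)) + 1*(exp(-2*I*pi/7))*conj(exp(-6*I*pi/7)) + 1*(exp(2*I*pi/7))*conj(exp(6*I*pi/7)) + 1*(exp(6*I*pi/7))*conj(exp(4*I*pi/7)) + 1*(exp(-4*I*pi/7))*conj(exp(2*I*pi/7))]
      = (1/7)[(1) + (exp(6*I*pi/7)) + (exp(-2*I*pi/7)) + (exp(4*I*pi/7)) + (exp(-4*I*pi/7)) + (exp(2*I*pi/7)) + (exp(-6*I*pi/7))] = 0/7 = 0
(Exp terms are combined using exp(i*s)*conj(exp(i*t)) = exp(i*(s-t)), and sums of them are collapsed using the identity that for every m > 1 the m distinct m-th roots of unity sum to 0, e.g. 1 + exp(2*I*pi/3) + exp(-2*I*pi/3) = 0.)
Hence the multiplicities are chi_2: 1. Dimension check: dim(chi_1)*dim(chi_1) = 1*1 = 1 and sum (mult * dim) = 1*1 = 1.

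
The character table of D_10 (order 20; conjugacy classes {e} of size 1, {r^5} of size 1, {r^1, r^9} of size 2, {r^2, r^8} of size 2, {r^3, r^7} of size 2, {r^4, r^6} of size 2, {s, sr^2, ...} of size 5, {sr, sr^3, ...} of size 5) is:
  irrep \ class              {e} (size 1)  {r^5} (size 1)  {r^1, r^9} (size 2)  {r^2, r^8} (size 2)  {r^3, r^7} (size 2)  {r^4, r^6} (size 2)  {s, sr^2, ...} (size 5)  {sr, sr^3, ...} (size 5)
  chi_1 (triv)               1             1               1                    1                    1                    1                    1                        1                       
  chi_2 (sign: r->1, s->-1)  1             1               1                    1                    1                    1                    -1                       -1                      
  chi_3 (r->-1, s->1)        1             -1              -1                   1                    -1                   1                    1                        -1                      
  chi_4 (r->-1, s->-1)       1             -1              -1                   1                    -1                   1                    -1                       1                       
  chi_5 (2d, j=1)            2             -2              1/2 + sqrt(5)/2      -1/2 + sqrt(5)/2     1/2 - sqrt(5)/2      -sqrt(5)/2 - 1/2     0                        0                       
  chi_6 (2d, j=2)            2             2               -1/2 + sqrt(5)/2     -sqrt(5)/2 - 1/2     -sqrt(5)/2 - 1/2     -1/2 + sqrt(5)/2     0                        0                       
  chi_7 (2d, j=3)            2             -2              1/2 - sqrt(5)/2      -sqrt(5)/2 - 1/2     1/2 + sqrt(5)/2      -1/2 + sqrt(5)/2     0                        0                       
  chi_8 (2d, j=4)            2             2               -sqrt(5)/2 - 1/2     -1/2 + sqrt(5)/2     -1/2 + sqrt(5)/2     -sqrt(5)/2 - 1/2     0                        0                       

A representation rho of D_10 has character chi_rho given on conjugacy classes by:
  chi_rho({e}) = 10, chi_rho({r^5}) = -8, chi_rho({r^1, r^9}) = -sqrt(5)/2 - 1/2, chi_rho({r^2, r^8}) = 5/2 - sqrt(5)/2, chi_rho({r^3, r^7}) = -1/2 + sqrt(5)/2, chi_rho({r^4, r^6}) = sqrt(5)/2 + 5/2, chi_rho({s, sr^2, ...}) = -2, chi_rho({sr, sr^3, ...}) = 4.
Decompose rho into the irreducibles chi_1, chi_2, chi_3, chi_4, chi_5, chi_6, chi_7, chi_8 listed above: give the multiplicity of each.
Multiplicities: chi_1: 1, chi_2: 0, chi_3: 0, chi_4: 3, chi_5: 1, chi_6: 0, chi_7: 2, chi_8: 0.

Why: Use <chi_rho, chi> = (1/|G|) sum_C |C| * chi_rho(C) * conj(chi(C)) with |G| = 20 for each irreducible chi in the table:
  <chi_rho, chi_1> = (1/20)[1*(10)*conj(1) + 1*(-8)*conj(1) + 2*(-sqrt(5)/2 - 1/2)*conj(1) + 2*(5/2 - sqrt(5)/2)*conj(1) + 2*(-1/2 + sqrt(5)/2)*conj(1) + 2*(sqrt(5)/2 + 5/2)*conj(1) + 5*(-2)*conj(1) + 5*(4)*conj(1)]
      = (1/20)[(10) + (-8) + (-sqrt(5) - 1) + (5 - sqrt(5)) + (-1 + sqrt(5)) + (sqrt(5) + 5) + (-10) + (20)] = 20/20 = 1
  <chi_rho, chi_2> = (1/20)[1*(10)*conj(1) + 1*(-8)*conj(1) + 2*(-sqrt(5)/2 - 1/2)*conj(1) + 2*(5/2 - sqrt(5)/2)*conj(1) + 2*(-1/2 + sqrt(5)/2)*conj(1) + 2*(sqrt(5)/2 + 5/2)*conj(1) + 5*(-2)*conj(-1) + 5*(4)*conj(-1)]
      = (1/20)[(10) + (-8) + (-sqrt(5) - 1) + (5 - sqrt(5)) + (-1 + sqrt(5)) + (sqrt(5) + 5) + (10) + (-20)] = 0/20 = 0
  <chi_rho, chi_3> = (1/20)[1*(10)*conj(1) + 1*(-8)*conj(-1) + 2*(-sqrt(5)/2 - 1/2)*conj(-1) + 2*(5/2 - sqrt(5)/2)*conj(1) + 2*(-1/2 + sqrt(5)/2)*conj(-1) + 2*(sqrt(5)/2 + 5/2)*conj(1) + 5*(-2)*conj(1) + 5*(4)*conj(-1)]
      = (1/20)[(10) + (8) + (1 + sqrt(5)) + (5 - sqrt(5)) + (1 - sqrt(5)) + (sqrt(5) + 5) + (-10) + (-20)] = 0/20 = 0
  <chi_rho, chi_4> = (1/20)[1*(10)*conj(1) + 1*(-8)*conj(-1) + 2*(-sqrt(5)/2 - 1/2)*conj(-1) + 2*(5/2 - sqrt(5)/2)*conj(1) + 2*(-1/2 + sqrt(5)/2)*conj(-1) + 2*(sqrt(5)/2 + 5/2)*conj(1) + 5*(-2)*conj(-1) + 5*(4)*conj(1)]
      = (1/20)[(10) + (8) + (1 + sqrt(5)) + (5 - sqrt(5)) + (1 - sqrt(5)) + (sqrt(5) + 5) + (10) + (20)] = 60/20 = 3
  <chi_rho, chi_5> = (1/20)[1*(10)*conj(2) + 1*(-8)*conj(-2) + 2*(-sqrt(5)/2 - 1/2)*conj(1/2 + sqrt(5)/2) + 2*(5/2 - sqrt(5)/2)*conj(-1/2 + sqrt(5)/2) + 2*(-1/2 + sqrt(5)/2)*conj(1/2 - sqrt(5)/2) + 2*(sqrt(5)/2 + 5/2)*conj(-sqrt(5)/2 - 1/2) + 5*(-2)*conj(0) + 5*(4)*conj(0)]
      = (1/20)[(20) + (16) + (-3 - sqrt(5)) + (-5 + 3*sqrt(5)) + (-3 + sqrt(5)) + (-3*sqrt(5) - 5) + (0) + (0)] = 20/20 = 1
  <chi_rho, chi_6> = (1/20)[1*(10)*conj(2) + 1*(-8)*conj(2) + 2*(-sqrt(5)/2 - 1/2)*conj(-1/2 + sqrt(5)/2) + 2*(5/2 - sqrt(5)/2)*conj(-sqrt(5)/2 - 1/2) + 2*(-1/2 + sqrt(5)/2)*conj(-sqrt(5)/2 - 1/2) + 2*(sqrt(5)/2 + 5/2)*conj(-1/2 + sqrt(5)/2) + 5*(-2)*conj(0) + 5*(4)*conj(0)]
      = (1/20)[(20) + (-16) + (-2) + (-2*sqrt(5)) + (-2) + (2*sqrt(5)) + (0) + (0)] = 0/20 = 0
  <chi_rho, chi_7> = (1/20)[1*(10)*conj(2) + 1*(-8)*conj(-2) + 2*(-sqrt(5)/2 - 1/2)*conj(1/2 - sqrt(5)/2) + 2*(5/2 - sqrt(5)/2)*conj(-sqrt(5)/2 - 1/2) + 2*(-1/2 + sqrt(5)/2)*conj(1/2 + sqrt(5)/2) + 2*(sqrt(5)/2 + 5/2)*conj(-1/2 + sqrt(5)/2) + 5*(-2)*conj(0) + 5*(4)*conj(0)]
      = (1/20)[(20) + (16) + (2) + (-2*sqrt(5)) + (2) + (2*sqrt(5)) + (0) + (0)] = 40/20 = 2
  <chi_rho, chi_8> = (1/20)[1*(10)*conj(2) + 1*(-8)*conj(2) + 2*(-sqrt(5)/2 - 1/2)*conj(-sqrt(5)/2 - 1/2) + 2*(5/2 - sqrt(5)/2)*conj(-1/2 + sqrt(5)/2) + 2*(-1/2 + sqrt(5)/2)*conj(-1/2 + sqrt(5)/2) + 2*(sqrt(5)/2 + 5/2)*conj(-sqrt(5)/2 - 1/2) + 5*(-2)*conj(0) + 5*(4)*conj(0)]
      = (1/20)[(20) + (-16) + (sqrt(5) + 3) + (-5 + 3*sqrt(5)) + (3 - sqrt(5)) + (-3*sqrt(5) - 5) + (0) + (0)] = 0/20 = 0
Dimension check: dim(rho) = sum (mult * dim) = 1*1 + 0*1 + 0*1 + 3*1 + 1*2 + 0*2 + 2*2 + 0*2 = 10 = chi_rho(e) = 10.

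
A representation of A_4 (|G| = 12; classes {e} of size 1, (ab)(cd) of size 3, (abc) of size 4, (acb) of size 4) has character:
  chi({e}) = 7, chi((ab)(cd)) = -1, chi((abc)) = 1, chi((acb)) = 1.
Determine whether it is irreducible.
Not irreducible (reducible): <chi, chi> = 5 > 1.

Working: <chi, chi> = (1/|G|) sum_C |C| * |chi(C)|^2 = (1/12)[1*|7|^2 + 3*|-1|^2 + 4*|1|^2 + 4*|1|^2]
  = (1/12)[(49) + (3) + (4) + (4)] = 60/12 = 5.
(Exp terms are combined using exp(i*s)*conj(exp(i*t)) = exp(i*(s-t)), and sums of them are collapsed using the identity that for every m > 1 the m distinct m-th roots of unity sum to 0, e.g. 1 + exp(2*I*pi/3) + exp(-2*I*pi/3) = 0.)
A character is irreducible iff <chi, chi> = 1, so this representation is reducible.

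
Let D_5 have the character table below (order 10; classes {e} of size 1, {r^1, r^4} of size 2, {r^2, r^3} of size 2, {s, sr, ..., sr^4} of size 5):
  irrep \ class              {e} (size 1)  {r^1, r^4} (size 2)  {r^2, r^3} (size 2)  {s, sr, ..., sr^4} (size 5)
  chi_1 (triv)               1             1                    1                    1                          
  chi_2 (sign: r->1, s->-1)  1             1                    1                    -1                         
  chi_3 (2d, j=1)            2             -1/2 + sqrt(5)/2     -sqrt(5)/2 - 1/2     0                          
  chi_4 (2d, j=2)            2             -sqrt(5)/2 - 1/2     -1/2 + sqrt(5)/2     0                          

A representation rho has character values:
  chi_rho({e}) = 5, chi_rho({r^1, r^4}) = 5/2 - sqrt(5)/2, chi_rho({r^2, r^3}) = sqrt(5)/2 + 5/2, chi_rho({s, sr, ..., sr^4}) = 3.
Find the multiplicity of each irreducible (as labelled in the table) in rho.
Multiplicities: chi_1: 3, chi_2: 0, chi_3: 0, chi_4: 1.

Details: Use <chi_rho, chi> = (1/|G|) sum_C |C| * chi_rho(C) * conj(chi(C)) with |G| = 10 for each irreducible chi in the table:
  <chi_rho, chi_1> = (1/10)[1*(5)*conj(1) + 2*(5/2 - sqrt(5)/2)*conj(1) + 2*(sqrt(5)/2 + 5/2)*conj(1) + 5*(3)*conj(1)]
      = (1/10)[(5) + (5 - sqrt(5)) + (sqrt(5) + 5) + (15)] = 30/10 = 3
  <chi_rho, chi_2> = (1/10)[1*(5)*conj(1) + 2*(5/2 - sqrt(5)/2)*conj(1) + 2*(sqrt(5)/2 + 5/2)*conj(1) + 5*(3)*conj(-1)]
      = (1/10)[(5) + (5 - sqrt(5)) + (sqrt(5) + 5) + (-15)] = 0/10 = 0
  <chi_rho, chi_3> = (1/10)[1*(5)*conj(2) + 2*(5/2 - sqrt(5)/2)*conj(-1/2 + sqrt(5)/2) + 2*(sqrt(5)/2 + 5/2)*conj(-sqrt(5)/2 - 1/2) + 5*(3)*conj(0)]
      = (1/10)[(10) + (-5 + 3*sqrt(5)) + (-3*sqrt(5) - 5) + (0)] = 0/10 = 0
  <chi_rho, chi_4> = (1/10)[1*(5)*conj(2) + 2*(5/2 - sqrt(5)/2)*conj(-sqrt(5)/2 - 1/2) + 2*(sqrt(5)/2 + 5/2)*conj(-1/2 + sqrt(5)/2) + 5*(3)*conj(0)]
      = (1/10)[(10) + (-2*sqrt(5)) + (2*sqrt(5)) + (0)] = 10/10 = 1
Dimension check: dim(rho) = sum (mult * dim) = 3*1 + 0*1 + 0*2 + 1*2 = 5 = chi_rho(e) = 5.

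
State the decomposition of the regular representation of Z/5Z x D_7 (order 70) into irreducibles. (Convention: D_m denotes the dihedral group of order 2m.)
Each irreducible V_i of dimension d_i appears with multiplicity d_i, i.e. rho_reg = (direct sum over all irreducibles V_i) d_i V_i. The irreducible dimensions for Z/5Z x D_7 are 1, 1, 1, 1, 1, 1, 1, 1, 1, 1, 2, 2, 2, 2, 2, 2, 2, 2, 2, 2, 2, 2, 2, 2, 2: 10 irreducibles of dimension 1, each with multiplicity 1; 15 irreducibles of dimension 2, each with multiplicity 2. Total dimension 10*1*1 + 15*2*2 = 70 = |G|.

Proof sketch: General theorem: in the regular representation of a finite group G, each irreducible appears with multiplicity equal to its dimension. Check: dim(rho_reg) = sum d_i^2 = 1 + 1 + 1 + 1 + 1 + 1 + 1 + 1 + 1 + 1 + 4 + 4 + 4 + 4 + 4 + 4 + 4 + 4 + 4 + 4 + 4 + 4 + 4 + 4 + 4 = 70 = |G|.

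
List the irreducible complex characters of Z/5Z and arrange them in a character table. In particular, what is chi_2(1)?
Character table of Z/5Z (irreps indexed chi_0,...,chi_4 with chi_k(m) = zeta_5^(k*m), zeta_5 = exp(2*pi*i/5)):
  irrep \ class  {0} (size 1)  {1} (size 1)    {2} (size 1)    {3} (size 1)    {4} (size 1)  
  chi_0          1             1               1               1               1             
  chi_1          1             exp(2*I*pi/5)   exp(4*I*pi/5)   exp(-4*I*pi/5)  exp(-2*I*pi/5)
  chi_2          1             exp(4*I*pi/5)   exp(-2*I*pi/5)  exp(2*I*pi/5)   exp(-4*I*pi/5)
  chi_3          1             exp(-4*I*pi/5)  exp(2*I*pi/5)   exp(-2*I*pi/5)  exp(4*I*pi/5) 
  chi_4          1             exp(-2*I*pi/5)  exp(-4*I*pi/5)  exp(4*I*pi/5)   exp(2*I*pi/5) 

Spot check: chi_2(1) = zeta_5^(2*1) = zeta_5^2 = exp(4*I*pi/5).

Details: Z/5Z is abelian, so all 5 irreducible complex representations are 1-dimensional. They are given by chi_k(m) = zeta_5^(k*m) for k = 0,...,4. Row orthogonality: sum_m chi_k(m) conj(chi_l(m)) = 5 * [k = l].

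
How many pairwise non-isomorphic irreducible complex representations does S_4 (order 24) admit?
5

Proof sketch: The number of irreducible complex representations of a finite group equals its number of conjugacy classes. Conjugacy classes in S_4 correspond to cycle types, i.e. partitions of 4; there are p(4) = 5 of them, so S_4 (order 24) has exactly 5 irreducible complex representations.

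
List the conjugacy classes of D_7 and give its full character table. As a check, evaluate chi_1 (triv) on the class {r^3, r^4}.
Conjugacy classes: {e} of size 1, {r^1, r^6} of size 2, {r^2, r^5} of size 2, {r^3, r^4} of size 2, {s, sr, ..., sr^6} of size 7.
Character table:
  irrep \ class              {e} (size 1)  {r^1, r^6} (size 2)  {r^2, r^5} (size 2)  {r^3, r^4} (size 2)  {s, sr, ..., sr^6} (size 7)
  chi_1 (triv)               1             1                    1                    1                    1                          
  chi_2 (sign: r->1, s->-1)  1             1                    1                    1                    -1                         
  chi_3 (2d, j=1)            2             2*cos(2*pi/7)        -2*cos(3*pi/7)       -2*cos(pi/7)         0                          
  chi_4 (2d, j=2)            2             -2*cos(3*pi/7)       -2*cos(pi/7)         2*cos(2*pi/7)        0                          
  chi_5 (2d, j=3)            2             -2*cos(pi/7)         2*cos(2*pi/7)        -2*cos(3*pi/7)       0                          

Spot check: chi_1 (triv) on {r^3, r^4} = 1.

Derivation: D_7 has order 2*7 = 14 with 5 conjugacy classes, hence 5 irreducibles. Sum of squared dims 1 + 1 + 4 + 4 + 4 = 14 = |G|. Linear characters come from the abelianisation; the 2-dimensional irreps have character r^k -> 2*cos(2*pi*j*k/7), reflections -> 0.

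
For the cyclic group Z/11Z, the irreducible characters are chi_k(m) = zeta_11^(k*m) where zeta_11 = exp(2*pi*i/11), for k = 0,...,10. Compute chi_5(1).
chi_5(1) = zeta_11^5 = exp(10*I*pi/11)

Reasoning: chi_5(1) = zeta_11^(5*1) = zeta_11^5. Since zeta_11^11 = 1, this equals zeta_11^5 = exp(2*pi*i*5/11) = exp(10*I*pi/11).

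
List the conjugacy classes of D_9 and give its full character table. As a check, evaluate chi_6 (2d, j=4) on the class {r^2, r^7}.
Conjugacy classes: {e} of size 1, {r^1, r^8} of size 2, {r^2, r^7} of size 2, {r^3, r^6} of size 2, {r^4, r^5} of size 2, {s, sr, ..., sr^8} of size 9.
Character table:
  irrep \ class              {e} (size 1)  {r^1, r^8} (size 2)  {r^2, r^7} (size 2)  {r^3, r^6} (size 2)  {r^4, r^5} (size 2)  {s, sr, ..., sr^8} (size 9)
  chi_1 (triv)               1             1                    1                    1                    1                    1                          
  chi_2 (sign: r->1, s->-1)  1             1                    1                    1                    1                    -1                         
  chi_3 (2d, j=1)            2             2*cos(2*pi/9)        2*cos(4*pi/9)        -1                   -2*cos(pi/9)         0                          
  chi_4 (2d, j=2)            2             2*cos(4*pi/9)        -2*cos(pi/9)         -1                   2*cos(2*pi/9)        0                          
  chi_5 (2d, j=3)            2             -1                   -1                   2                    -1                   0                          
  chi_6 (2d, j=4)            2             -2*cos(pi/9)         2*cos(2*pi/9)        -1                   2*cos(4*pi/9)        0                          

Spot check: chi_6 (2d, j=4) on {r^2, r^7} = 2*cos(2*pi/9).

D_9 has order 2*9 = 18 with 6 conjugacy classes, hence 6 irreducibles. Sum of squared dims 1 + 1 + 4 + 4 + 4 + 4 = 18 = |G|. Linear characters come from the abelianisation; the 2-dimensional irreps have character r^k -> 2*cos(2*pi*j*k/9), reflections -> 0.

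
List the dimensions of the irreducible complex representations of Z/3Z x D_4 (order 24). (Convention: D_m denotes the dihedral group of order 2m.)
Dimensions: 1, 1, 1, 1, 1, 1, 1, 1, 1, 1, 1, 1, 2, 2, 2

Argument: There are 15 irreducibles (= number of conjugacy classes). Their dimensions d_i satisfy sum d_i^2 = |G| = 24: 1 + 1 + 1 + 1 + 1 + 1 + 1 + 1 + 1 + 1 + 1 + 1 + 4 + 4 + 4 = 24. (For the product with Z/3Z: each of the 3 1-dim characters of Z/3Z tensors with each irrep of D_4, giving 3 copies of each D_4-dimension.)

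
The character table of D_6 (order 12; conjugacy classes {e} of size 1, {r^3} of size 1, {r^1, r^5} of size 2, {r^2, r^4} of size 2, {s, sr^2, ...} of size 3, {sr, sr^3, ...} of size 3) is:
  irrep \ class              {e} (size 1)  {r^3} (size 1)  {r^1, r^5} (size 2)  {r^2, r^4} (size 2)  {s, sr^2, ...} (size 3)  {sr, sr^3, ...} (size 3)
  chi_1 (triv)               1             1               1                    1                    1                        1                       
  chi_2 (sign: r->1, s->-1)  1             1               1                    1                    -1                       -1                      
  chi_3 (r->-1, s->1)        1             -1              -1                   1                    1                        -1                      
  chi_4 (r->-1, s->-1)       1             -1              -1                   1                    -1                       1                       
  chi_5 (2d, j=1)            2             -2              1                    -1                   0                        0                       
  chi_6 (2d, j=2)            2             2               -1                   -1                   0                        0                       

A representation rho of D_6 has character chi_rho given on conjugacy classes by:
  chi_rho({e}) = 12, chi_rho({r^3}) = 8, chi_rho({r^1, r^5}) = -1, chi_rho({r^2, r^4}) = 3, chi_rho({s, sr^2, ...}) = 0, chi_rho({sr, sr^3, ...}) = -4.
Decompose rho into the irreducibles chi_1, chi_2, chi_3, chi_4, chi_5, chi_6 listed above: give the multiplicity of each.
Multiplicities: chi_1: 1, chi_2: 3, chi_3: 2, chi_4: 0, chi_5: 0, chi_6: 3.

Justification: Use <chi_rho, chi> = (1/|G|) sum_C |C| * chi_rho(C) * conj(chi(C)) with |G| = 12 for each irreducible chi in the table:
  <chi_rho, chi_1> = (1/12)[1*(12)*conj(1) + 1*(8)*conj(1) + 2*(-1)*conj(1) + 2*(3)*conj(1) + 3*(0)*conj(1) + 3*(-4)*conj(1)]
      = (1/12)[(12) + (8) + (-2) + (6) + (0) + (-12)] = 12/12 = 1
  <chi_rho, chi_2> = (1/12)[1*(12)*conj(1) + 1*(8)*conj(1) + 2*(-1)*conj(1) + 2*(3)*conj(1) + 3*(0)*conj(-1) + 3*(-4)*conj(-1)]
      = (1/12)[(12) + (8) + (-2) + (6) + (0) + (12)] = 36/12 = 3
  <chi_rho, chi_3> = (1/12)[1*(12)*conj(1) + 1*(8)*conj(-1) + 2*(-1)*conj(-1) + 2*(3)*conj(1) + 3*(0)*conj(1) + 3*(-4)*conj(-1)]
      = (1/12)[(12) + (-8) + (2) + (6) + (0) + (12)] = 24/12 = 2
  <chi_rho, chi_4> = (1/12)[1*(12)*conj(1) + 1*(8)*conj(-1) + 2*(-1)*conj(-1) + 2*(3)*conj(1) + 3*(0)*conj(-1) + 3*(-4)*conj(1)]
      = (1/12)[(12) + (-8) + (2) + (6) + (0) + (-12)] = 0/12 = 0
  <chi_rho, chi_5> = (1/12)[1*(12)*conj(2) + 1*(8)*conj(-2) + 2*(-1)*conj(1) + 2*(3)*conj(-1) + 3*(0)*conj(0) + 3*(-4)*conj(0)]
      = (1/12)[(24) + (-16) + (-2) + (-6) + (0) + (0)] = 0/12 = 0
  <chi_rho, chi_6> = (1/12)[1*(12)*conj(2) + 1*(8)*conj(2) + 2*(-1)*conj(-1) + 2*(3)*conj(-1) + 3*(0)*conj(0) + 3*(-4)*conj(0)]
      = (1/12)[(24) + (16) + (2) + (-6) + (0) + (0)] = 36/12 = 3
Dimension check: dim(rho) = sum (mult * dim) = 1*1 + 3*1 + 2*1 + 0*1 + 0*2 + 3*2 = 12 = chi_rho(e) = 12.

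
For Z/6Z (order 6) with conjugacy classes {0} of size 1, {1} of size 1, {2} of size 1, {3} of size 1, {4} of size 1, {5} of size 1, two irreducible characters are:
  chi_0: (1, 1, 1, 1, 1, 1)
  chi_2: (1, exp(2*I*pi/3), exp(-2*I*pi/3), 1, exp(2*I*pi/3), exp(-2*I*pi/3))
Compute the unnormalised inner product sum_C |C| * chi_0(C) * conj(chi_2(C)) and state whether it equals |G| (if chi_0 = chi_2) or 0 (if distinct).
Sum = 0; so <chi_0, chi_2> = 0 (distinct irreducibles are orthogonal).

Argument: Compute term by term over conjugacy classes (|C| * chi_0(C) * conj(chi_2(C))):
  1*(1)*conj(1) + 1*(1)*conj(exp(2*I*pi/3)) + 1*(1)*conj(exp(-2*I*pi/3)) + 1*(1)*conj(1) + 1*(1)*conj(exp(2*I*pi/3)) + 1*(1)*conj(exp(-2*I*pi/3))
  = (1) + (exp(-2*I*pi/3)) + (exp(2*I*pi/3)) + (1) + (exp(-2*I*pi/3)) + (exp(2*I*pi/3))
  = 0.
(Exp terms are combined using exp(i*s)*conj(exp(i*t)) = exp(i*(s-t)), and sums of them are collapsed using the identity that for every m > 1 the m distinct m-th roots of unity sum to 0, e.g. 1 + exp(2*I*pi/3) + exp(-2*I*pi/3) = 0.)
Dividing by |G| = 6 gives 0/6 = 0, matching the row-orthogonality relation <chi_0, chi_2> = [chi_0 = chi_2].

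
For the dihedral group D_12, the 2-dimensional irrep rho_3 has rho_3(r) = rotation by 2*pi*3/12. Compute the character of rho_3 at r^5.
chi_{rho_3}(r^5) = 2*cos(2*pi*3*5/12) = 0

Argument: rho_3(r^5) is rotation by angle 2*pi*3*5/12, whose trace is 2*cos(2*pi*3*5/12) = 0.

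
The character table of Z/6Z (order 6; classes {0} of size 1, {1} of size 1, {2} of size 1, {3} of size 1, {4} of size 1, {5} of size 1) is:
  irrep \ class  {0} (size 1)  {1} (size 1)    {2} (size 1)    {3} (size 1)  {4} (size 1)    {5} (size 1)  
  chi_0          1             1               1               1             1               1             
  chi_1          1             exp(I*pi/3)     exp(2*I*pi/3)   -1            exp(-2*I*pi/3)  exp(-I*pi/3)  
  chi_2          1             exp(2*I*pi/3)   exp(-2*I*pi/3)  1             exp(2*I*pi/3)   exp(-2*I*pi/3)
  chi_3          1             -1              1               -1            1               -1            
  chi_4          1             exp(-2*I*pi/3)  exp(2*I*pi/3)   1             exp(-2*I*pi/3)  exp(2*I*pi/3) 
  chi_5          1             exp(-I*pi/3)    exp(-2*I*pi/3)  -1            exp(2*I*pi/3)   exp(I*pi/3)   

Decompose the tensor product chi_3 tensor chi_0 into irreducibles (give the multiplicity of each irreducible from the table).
chi_3 tensor chi_0 = chi_3 (all other irreducibles have multiplicity 0).

Solution. The character of a tensor product is the pointwise product (chi_3 * chi_0)(C) = chi_3(C) * chi_0(C):
  {0}: (1)*(1), {1}: (-1)*(1), {2}: (1)*(1), {3}: (-1)*(1), {4}: (1)*(1), {5}: (-1)*(1)
so (chi_3 * chi_0) takes values
  {0} -> 1, {1} -> -1, {2} -> 1, {3} -> -1, {4} -> 1, {5} -> -1.
Now take the inner product of this character with each irreducible chi from the table, <chi_3*chi_0, chi> = (1/6) sum_C |C| (chi_3*chi_0)(C) conj(chi(C)):
  <chi_3*chi_0, chi_0> = (1/6)[1*(1)*conj(1) + 1*(-1)*conj(1) + 1*(1)*conj(1) + 1*(-1)*conj(1) + 1*(1)*conj(1) + 1*(-1)*conj(1)]
      = (1/6)[(1) + (-1) + (1) + (-1) + (1) + (-1)] = 0/6 = 0
  <chi_3*chi_0, chi_1> = (1/6)[1*(1)*conj(1) + 1*(-1)*conj(exp(I*pi/3)) + 1*(1)*conj(exp(2*I*pi/3)) + 1*(-1)*conj(-1) + 1*(1)*conj(exp(-2*I*pi/3)) + 1*(-1)*conj(exp(-I*pi/3))]
      = (1/6)[(1) + (-exp(-I*pi/3)) + (exp(-2*I*pi/3)) + (1) + (exp(2*I*pi/3)) + (-exp(I*pi/3))] = 0/6 = 0
  <chi_3*chi_0, chi_2> = (1/6)[1*(1)*conj(1) + 1*(-1)*conj(exp(2*I*pi/3)) + 1*(1)*conj(exp(-2*I*pi/3)) + 1*(-1)*conj(1) + 1*(1)*conj(exp(2*I*pi/3)) + 1*(-1)*conj(exp(-2*I*pi/3))]
      = (1/6)[(1) + (-exp(-2*I*pi/3)) + (exp(2*I*pi/3)) + (-1) + (exp(-2*I*pi/3)) + (-exp(2*I*pi/3))] = 0/6 = 0
  <chi_3*chi_0, chi_3> = (1/6)[1*(1)*conj(1) + 1*(-1)*conj(-1) + 1*(1)*conj(1) + 1*(-1)*conj(-1) + 1*(1)*conj(1) + 1*(-1)*conj(-1)]
      = (1/6)[(1) + (1) + (1) + (1) + (1) + (1)] = 6/6 = 1
  <chi_3*chi_0, chi_4> = (1/6)[1*(1)*conj(1) + 1*(-1)*conj(exp(-2*I*pi/3)) + 1*(1)*conj(exp(2*I*pi/3)) + 1*(-1)*conj(1) + 1*(1)*conj(exp(-2*I*pi/3)) + 1*(-1)*conj(exp(2*I*pi/3))]
      = (1/6)[(1) + (-exp(2*I*pi/3)) + (exp(-2*I*pi/3)) + (-1) + (exp(2*I*pi/3)) + (-exp(-2*I*pi/3))] = 0/6 = 0
  <chi_3*chi_0, chi_5> = (1/6)[1*(1)*conj(1) + 1*(-1)*conj(exp(-I*pi/3)) + 1*(1)*conj(exp(-2*I*pi/3)) + 1*(-1)*conj(-1) + 1*(1)*conj(exp(2*I*pi/3)) + 1*(-1)*conj(exp(I*pi/3))]
      = (1/6)[(1) + (-exp(I*pi/3)) + (exp(2*I*pi/3)) + (1) + (exp(-2*I*pi/3)) + (-exp(-I*pi/3))] = 0/6 = 0
(Exp terms are combined using exp(i*s)*conj(exp(i*t)) = exp(i*(s-t)), and sums of them are collapsed using the identity that for every m > 1 the m distinct m-th roots of unity sum to 0, e.g. 1 + exp(2*I*pi/3) + exp(-2*I*pi/3) = 0.)
Hence the multiplicities are chi_3: 1. Dimension check: dim(chi_3)*dim(chi_0) = 1*1 = 1 and sum (mult * dim) = 1*1 = 1.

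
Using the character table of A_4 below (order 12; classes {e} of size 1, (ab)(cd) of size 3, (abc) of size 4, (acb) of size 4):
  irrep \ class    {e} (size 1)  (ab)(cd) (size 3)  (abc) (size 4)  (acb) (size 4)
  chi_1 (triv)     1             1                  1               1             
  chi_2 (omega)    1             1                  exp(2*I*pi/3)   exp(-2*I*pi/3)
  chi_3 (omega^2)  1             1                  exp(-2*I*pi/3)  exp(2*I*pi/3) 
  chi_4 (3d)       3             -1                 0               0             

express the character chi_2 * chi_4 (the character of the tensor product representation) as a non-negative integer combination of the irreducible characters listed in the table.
chi_2 tensor chi_4 = chi_4 (all other irreducibles have multiplicity 0).

Why: The character of a tensor product is the pointwise product (chi_2 * chi_4)(C) = chi_2(C) * chi_4(C):
  {e}: (1)*(3), (ab)(cd): (1)*(-1), (abc): (exp(2*I*pi/3))*(0), (acb): (exp(-2*I*pi/3))*(0)
so (chi_2 * chi_4) takes values
  {e} -> 3, (ab)(cd) -> -1, (abc) -> 0, (acb) -> 0.
Now take the inner product of this character with each irreducible chi from the table, <chi_2*chi_4, chi> = (1/12) sum_C |C| (chi_2*chi_4)(C) conj(chi(C)):
  <chi_2*chi_4, chi_1> = (1/12)[1*(3)*conj(1) + 3*(-1)*conj(1) + 4*(0)*conj(1) + 4*(0)*conj(1)]
      = (1/12)[(3) + (-3) + (0) + (0)] = 0/12 = 0
  <chi_2*chi_4, chi_2> = (1/12)[1*(3)*conj(1) + 3*(-1)*conj(1) + 4*(0)*conj(exp(2*I*pi/3)) + 4*(0)*conj(exp(-2*I*pi/3))]
      = (1/12)[(3) + (-3) + (0) + (0)] = 0/12 = 0
  <chi_2*chi_4, chi_3> = (1/12)[1*(3)*conj(1) + 3*(-1)*conj(1) + 4*(0)*conj(exp(-2*I*pi/3)) + 4*(0)*conj(exp(2*I*pi/3))]
      = (1/12)[(3) + (-3) + (0) + (0)] = 0/12 = 0
  <chi_2*chi_4, chi_4> = (1/12)[1*(3)*conj(3) + 3*(-1)*conj(-1) + 4*(0)*conj(0) + 4*(0)*conj(0)]
      = (1/12)[(9) + (3) + (0) + (0)] = 12/12 = 1
(Exp terms are combined using exp(i*s)*conj(exp(i*t)) = exp(i*(s-t)), and sums of them are collapsed using the identity that for every m > 1 the m distinct m-th roots of unity sum to 0, e.g. 1 + exp(2*I*pi/3) + exp(-2*I*pi/3) = 0.)
Hence the multiplicities are chi_4: 1. Dimension check: dim(chi_2)*dim(chi_4) = 1*3 = 3 and sum (mult * dim) = 1*3 = 3.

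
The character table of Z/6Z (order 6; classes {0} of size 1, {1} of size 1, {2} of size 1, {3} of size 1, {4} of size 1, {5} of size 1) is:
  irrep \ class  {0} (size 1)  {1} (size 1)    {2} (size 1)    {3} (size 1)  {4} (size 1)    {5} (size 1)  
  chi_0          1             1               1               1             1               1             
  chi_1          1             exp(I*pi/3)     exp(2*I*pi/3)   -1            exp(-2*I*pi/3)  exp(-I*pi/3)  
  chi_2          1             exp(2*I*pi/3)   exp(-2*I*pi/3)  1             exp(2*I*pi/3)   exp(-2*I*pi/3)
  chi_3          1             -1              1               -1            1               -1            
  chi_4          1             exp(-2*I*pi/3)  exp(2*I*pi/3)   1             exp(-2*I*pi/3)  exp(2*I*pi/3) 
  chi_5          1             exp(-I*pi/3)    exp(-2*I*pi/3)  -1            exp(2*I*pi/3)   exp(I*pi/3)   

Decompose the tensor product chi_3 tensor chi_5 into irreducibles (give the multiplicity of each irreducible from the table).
chi_3 tensor chi_5 = chi_2 (all other irreducibles have multiplicity 0).

Reasoning: The character of a tensor product is the pointwise product (chi_3 * chi_5)(C) = chi_3(C) * chi_5(C):
  {0}: (1)*(1), {1}: (-1)*(exp(-I*pi/3)), {2}: (1)*(exp(-2*I*pi/3)), {3}: (-1)*(-1), {4}: (1)*(exp(2*I*pi/3)), {5}: (-1)*(exp(I*pi/3))
so (chi_3 * chi_5) takes values
  {0} -> 1, {1} -> -exp(-I*pi/3), {2} -> exp(-2*I*pi/3), {3} -> 1, {4} -> exp(2*I*pi/3), {5} -> -exp(I*pi/3).
Now take the inner product of this character with each irreducible chi from the table, <chi_3*chi_5, chi> = (1/6) sum_C |C| (chi_3*chi_5)(C) conj(chi(C)):
  <chi_3*chi_5, chi_0> = (1/6)[1*(1)*conj(1) + 1*(-exp(-I*pi/3))*conj(1) + 1*(exp(-2*I*pi/3))*conj(1) + 1*(1)*conj(1) + 1*(exp(2*I*pi/3))*conj(1) + 1*(-exp(I*pi/3))*conj(1)]
      = (1/6)[(1) + (-exp(-I*pi/3)) + (exp(-2*I*pi/3)) + (1) + (exp(2*I*pi/3)) + (-exp(I*pi/3))] = 0/6 = 0
  <chi_3*chi_5, chi_1> = (1/6)[1*(1)*conj(1) + 1*(-exp(-I*pi/3))*conj(exp(I*pi/3)) + 1*(exp(-2*I*pi/3))*conj(exp(2*I*pi/3)) + 1*(1)*conj(-1) + 1*(exp(2*I*pi/3))*conj(exp(-2*I*pi/3)) + 1*(-exp(I*pi/3))*conj(exp(-I*pi/3))]
      = (1/6)[(1) + (-exp(-2*I*pi/3)) + (exp(2*I*pi/3)) + (-1) + (exp(-2*I*pi/3)) + (-exp(2*I*pi/3))] = 0/6 = 0
  <chi_3*chi_5, chi_2> = (1/6)[1*(1)*conj(1) + 1*(-exp(-I*pi/3))*conj(exp(2*I*pi/3)) + 1*(exp(-2*I*pi/3))*conj(exp(-2*I*pi/3)) + 1*(1)*conj(1) + 1*(exp(2*I*pi/3))*conj(exp(2*I*pi/3)) + 1*(-exp(I*pi/3))*conj(exp(-2*I*pi/3))]
      = (1/6)[(1) + (1) + (1) + (1) + (1) + (1)] = 6/6 = 1
  <chi_3*chi_5, chi_3> = (1/6)[1*(1)*conj(1) + 1*(-exp(-I*pi/3))*conj(-1) + 1*(exp(-2*I*pi/3))*conj(1) + 1*(1)*conj(-1) + 1*(exp(2*I*pi/3))*conj(1) + 1*(-exp(I*pi/3))*conj(-1)]
      = (1/6)[(1) + (exp(-I*pi/3)) + (exp(-2*I*pi/3)) + (-1) + (exp(2*I*pi/3)) + (exp(I*pi/3))] = 0/6 = 0
  <chi_3*chi_5, chi_4> = (1/6)[1*(1)*conj(1) + 1*(-exp(-I*pi/3))*conj(exp(-2*I*pi/3)) + 1*(exp(-2*I*pi/3))*conj(exp(2*I*pi/3)) + 1*(1)*conj(1) + 1*(exp(2*I*pi/3))*conj(exp(-2*I*pi/3)) + 1*(-exp(I*pi/3))*conj(exp(2*I*pi/3))]
      = (1/6)[(1) + (-exp(I*pi/3)) + (exp(2*I*pi/3)) + (1) + (exp(-2*I*pi/3)) + (-exp(-I*pi/3))] = 0/6 = 0
  <chi_3*chi_5, chi_5> = (1/6)[1*(1)*conj(1) + 1*(-exp(-I*pi/3))*conj(exp(-I*pi/3)) + 1*(exp(-2*I*pi/3))*conj(exp(-2*I*pi/3)) + 1*(1)*conj(-1) + 1*(exp(2*I*pi/3))*conj(exp(2*I*pi/3)) + 1*(-exp(I*pi/3))*conj(exp(I*pi/3))]
      = (1/6)[(1) + (-1) + (1) + (-1) + (1) + (-1)] = 0/6 = 0
(Exp terms are combined using exp(i*s)*conj(exp(i*t)) = exp(i*(s-t)), and sums of them are collapsed using the identity that for every m > 1 the m distinct m-th roots of unity sum to 0, e.g. 1 + exp(2*I*pi/3) + exp(-2*I*pi/3) = 0.)
Hence the multiplicities are chi_2: 1. Dimension check: dim(chi_3)*dim(chi_5) = 1*1 = 1 and sum (mult * dim) = 1*1 = 1.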